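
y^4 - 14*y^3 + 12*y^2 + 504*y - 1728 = (y - 8)*(y - 6)^2*(y + 6)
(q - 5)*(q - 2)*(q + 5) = q^3 - 2*q^2 - 25*q + 50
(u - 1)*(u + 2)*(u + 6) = u^3 + 7*u^2 + 4*u - 12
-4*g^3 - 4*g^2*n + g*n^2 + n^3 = (-2*g + n)*(g + n)*(2*g + n)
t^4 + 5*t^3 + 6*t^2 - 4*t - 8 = (t - 1)*(t + 2)^3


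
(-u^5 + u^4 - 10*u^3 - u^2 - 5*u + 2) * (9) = -9*u^5 + 9*u^4 - 90*u^3 - 9*u^2 - 45*u + 18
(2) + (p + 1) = p + 3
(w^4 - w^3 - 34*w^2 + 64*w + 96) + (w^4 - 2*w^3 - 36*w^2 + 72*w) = 2*w^4 - 3*w^3 - 70*w^2 + 136*w + 96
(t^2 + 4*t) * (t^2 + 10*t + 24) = t^4 + 14*t^3 + 64*t^2 + 96*t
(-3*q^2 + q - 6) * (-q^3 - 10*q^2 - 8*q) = 3*q^5 + 29*q^4 + 20*q^3 + 52*q^2 + 48*q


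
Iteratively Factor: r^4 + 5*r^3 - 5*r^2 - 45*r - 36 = (r - 3)*(r^3 + 8*r^2 + 19*r + 12) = (r - 3)*(r + 1)*(r^2 + 7*r + 12) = (r - 3)*(r + 1)*(r + 4)*(r + 3)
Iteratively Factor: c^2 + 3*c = (c)*(c + 3)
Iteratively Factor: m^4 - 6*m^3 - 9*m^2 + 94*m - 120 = (m - 2)*(m^3 - 4*m^2 - 17*m + 60) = (m - 5)*(m - 2)*(m^2 + m - 12) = (m - 5)*(m - 2)*(m + 4)*(m - 3)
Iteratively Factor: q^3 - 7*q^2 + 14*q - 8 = (q - 2)*(q^2 - 5*q + 4) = (q - 4)*(q - 2)*(q - 1)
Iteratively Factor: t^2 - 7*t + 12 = (t - 4)*(t - 3)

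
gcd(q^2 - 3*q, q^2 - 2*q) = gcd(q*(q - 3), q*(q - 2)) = q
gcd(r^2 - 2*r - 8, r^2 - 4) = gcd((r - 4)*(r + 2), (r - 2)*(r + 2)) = r + 2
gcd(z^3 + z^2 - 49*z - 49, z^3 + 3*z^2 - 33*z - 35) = z^2 + 8*z + 7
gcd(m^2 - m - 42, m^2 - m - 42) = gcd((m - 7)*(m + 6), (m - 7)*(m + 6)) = m^2 - m - 42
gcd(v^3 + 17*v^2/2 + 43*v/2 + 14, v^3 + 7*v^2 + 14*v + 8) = v^2 + 5*v + 4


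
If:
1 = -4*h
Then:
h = -1/4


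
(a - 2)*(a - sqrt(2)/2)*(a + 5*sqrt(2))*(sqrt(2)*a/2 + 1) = sqrt(2)*a^4/2 - sqrt(2)*a^3 + 11*a^3/2 - 11*a^2 + 2*sqrt(2)*a^2 - 4*sqrt(2)*a - 5*a + 10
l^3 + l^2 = l^2*(l + 1)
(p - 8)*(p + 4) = p^2 - 4*p - 32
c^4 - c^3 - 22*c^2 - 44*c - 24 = (c - 6)*(c + 1)*(c + 2)^2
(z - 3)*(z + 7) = z^2 + 4*z - 21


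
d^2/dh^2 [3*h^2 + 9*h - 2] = 6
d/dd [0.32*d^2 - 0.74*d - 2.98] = 0.64*d - 0.74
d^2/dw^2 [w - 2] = 0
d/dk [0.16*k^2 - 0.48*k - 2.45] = 0.32*k - 0.48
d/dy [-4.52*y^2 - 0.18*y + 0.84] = -9.04*y - 0.18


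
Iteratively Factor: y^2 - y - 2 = (y + 1)*(y - 2)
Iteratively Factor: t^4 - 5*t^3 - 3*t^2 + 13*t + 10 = (t - 2)*(t^3 - 3*t^2 - 9*t - 5) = (t - 2)*(t + 1)*(t^2 - 4*t - 5) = (t - 5)*(t - 2)*(t + 1)*(t + 1)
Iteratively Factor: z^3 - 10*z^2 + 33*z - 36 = (z - 3)*(z^2 - 7*z + 12) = (z - 4)*(z - 3)*(z - 3)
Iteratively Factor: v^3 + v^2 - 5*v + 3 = (v - 1)*(v^2 + 2*v - 3) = (v - 1)*(v + 3)*(v - 1)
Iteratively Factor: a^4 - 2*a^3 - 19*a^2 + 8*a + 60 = (a + 3)*(a^3 - 5*a^2 - 4*a + 20) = (a + 2)*(a + 3)*(a^2 - 7*a + 10) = (a - 5)*(a + 2)*(a + 3)*(a - 2)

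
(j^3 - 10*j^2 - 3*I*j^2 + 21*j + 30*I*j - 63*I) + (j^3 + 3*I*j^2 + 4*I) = 2*j^3 - 10*j^2 + 21*j + 30*I*j - 59*I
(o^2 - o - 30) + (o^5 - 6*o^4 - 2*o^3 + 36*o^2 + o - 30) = o^5 - 6*o^4 - 2*o^3 + 37*o^2 - 60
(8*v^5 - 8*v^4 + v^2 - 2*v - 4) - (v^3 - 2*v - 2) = 8*v^5 - 8*v^4 - v^3 + v^2 - 2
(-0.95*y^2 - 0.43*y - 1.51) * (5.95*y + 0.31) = -5.6525*y^3 - 2.853*y^2 - 9.1178*y - 0.4681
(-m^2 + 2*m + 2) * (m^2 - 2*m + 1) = -m^4 + 4*m^3 - 3*m^2 - 2*m + 2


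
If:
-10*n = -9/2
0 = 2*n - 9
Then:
No Solution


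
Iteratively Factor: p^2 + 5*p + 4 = (p + 1)*(p + 4)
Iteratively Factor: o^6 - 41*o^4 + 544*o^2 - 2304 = (o - 4)*(o^5 + 4*o^4 - 25*o^3 - 100*o^2 + 144*o + 576) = (o - 4)^2*(o^4 + 8*o^3 + 7*o^2 - 72*o - 144) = (o - 4)^2*(o + 3)*(o^3 + 5*o^2 - 8*o - 48) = (o - 4)^2*(o + 3)*(o + 4)*(o^2 + o - 12) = (o - 4)^2*(o - 3)*(o + 3)*(o + 4)*(o + 4)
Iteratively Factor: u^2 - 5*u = (u)*(u - 5)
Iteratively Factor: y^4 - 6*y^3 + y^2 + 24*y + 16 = (y + 1)*(y^3 - 7*y^2 + 8*y + 16) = (y + 1)^2*(y^2 - 8*y + 16) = (y - 4)*(y + 1)^2*(y - 4)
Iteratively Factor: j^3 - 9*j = (j)*(j^2 - 9) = j*(j + 3)*(j - 3)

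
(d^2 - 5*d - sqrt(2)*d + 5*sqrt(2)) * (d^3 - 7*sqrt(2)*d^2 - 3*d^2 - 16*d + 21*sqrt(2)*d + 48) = d^5 - 8*sqrt(2)*d^4 - 8*d^4 + 13*d^3 + 64*sqrt(2)*d^3 - 104*sqrt(2)*d^2 + 16*d^2 - 128*sqrt(2)*d - 30*d + 240*sqrt(2)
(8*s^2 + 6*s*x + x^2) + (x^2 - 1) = 8*s^2 + 6*s*x + 2*x^2 - 1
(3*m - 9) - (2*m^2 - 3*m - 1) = -2*m^2 + 6*m - 8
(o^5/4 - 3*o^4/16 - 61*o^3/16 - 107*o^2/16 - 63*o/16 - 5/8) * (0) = 0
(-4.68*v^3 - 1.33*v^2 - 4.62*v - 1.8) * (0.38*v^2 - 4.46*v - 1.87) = -1.7784*v^5 + 20.3674*v^4 + 12.9278*v^3 + 22.4083*v^2 + 16.6674*v + 3.366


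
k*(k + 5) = k^2 + 5*k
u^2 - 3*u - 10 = (u - 5)*(u + 2)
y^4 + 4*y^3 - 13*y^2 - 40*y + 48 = (y - 3)*(y - 1)*(y + 4)^2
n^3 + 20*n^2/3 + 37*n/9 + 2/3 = (n + 1/3)^2*(n + 6)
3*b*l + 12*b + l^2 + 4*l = (3*b + l)*(l + 4)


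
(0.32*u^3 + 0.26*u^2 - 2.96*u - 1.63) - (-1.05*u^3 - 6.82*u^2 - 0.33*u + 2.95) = 1.37*u^3 + 7.08*u^2 - 2.63*u - 4.58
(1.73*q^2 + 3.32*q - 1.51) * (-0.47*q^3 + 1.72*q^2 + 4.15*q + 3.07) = -0.8131*q^5 + 1.4152*q^4 + 13.5996*q^3 + 16.4919*q^2 + 3.9259*q - 4.6357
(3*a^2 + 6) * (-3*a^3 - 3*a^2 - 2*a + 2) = -9*a^5 - 9*a^4 - 24*a^3 - 12*a^2 - 12*a + 12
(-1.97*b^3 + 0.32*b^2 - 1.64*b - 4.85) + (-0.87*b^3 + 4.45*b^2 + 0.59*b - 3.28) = -2.84*b^3 + 4.77*b^2 - 1.05*b - 8.13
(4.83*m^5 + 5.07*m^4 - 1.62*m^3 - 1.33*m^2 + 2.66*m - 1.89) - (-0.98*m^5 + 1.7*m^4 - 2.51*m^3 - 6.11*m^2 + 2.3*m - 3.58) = 5.81*m^5 + 3.37*m^4 + 0.89*m^3 + 4.78*m^2 + 0.36*m + 1.69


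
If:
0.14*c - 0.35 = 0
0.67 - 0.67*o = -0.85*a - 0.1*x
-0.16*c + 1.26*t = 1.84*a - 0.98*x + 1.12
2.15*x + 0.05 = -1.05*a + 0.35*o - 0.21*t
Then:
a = 0.0511338857392063 - 2.11960313999128*x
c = 2.50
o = 1.06487134757959 - 2.53979502834714*x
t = 1.28102091250805 - 3.87307125205075*x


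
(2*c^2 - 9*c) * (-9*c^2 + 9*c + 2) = -18*c^4 + 99*c^3 - 77*c^2 - 18*c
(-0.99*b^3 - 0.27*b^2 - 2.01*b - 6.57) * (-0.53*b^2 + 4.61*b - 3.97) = 0.5247*b^5 - 4.4208*b^4 + 3.7509*b^3 - 4.7121*b^2 - 22.308*b + 26.0829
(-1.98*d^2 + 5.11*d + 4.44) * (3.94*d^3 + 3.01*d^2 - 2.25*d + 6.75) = -7.8012*d^5 + 14.1736*d^4 + 37.3297*d^3 - 11.4981*d^2 + 24.5025*d + 29.97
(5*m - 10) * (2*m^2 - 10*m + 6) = 10*m^3 - 70*m^2 + 130*m - 60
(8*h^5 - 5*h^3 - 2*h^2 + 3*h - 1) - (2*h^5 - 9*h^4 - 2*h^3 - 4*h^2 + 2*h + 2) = 6*h^5 + 9*h^4 - 3*h^3 + 2*h^2 + h - 3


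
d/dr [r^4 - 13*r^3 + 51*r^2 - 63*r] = 4*r^3 - 39*r^2 + 102*r - 63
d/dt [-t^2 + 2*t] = 2 - 2*t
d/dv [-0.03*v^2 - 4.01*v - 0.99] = -0.06*v - 4.01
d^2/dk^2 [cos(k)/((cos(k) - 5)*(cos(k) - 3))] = (-8*(1 - cos(k)^2)^2 - cos(k)^5 + 92*cos(k)^3 - 136*cos(k)^2 - 315*cos(k) + 248)/((cos(k) - 5)^3*(cos(k) - 3)^3)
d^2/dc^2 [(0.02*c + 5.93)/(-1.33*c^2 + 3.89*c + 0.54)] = ((0.02*c + 5.93)*(2.66*c - 3.89)*(5.32*c - 7.78) + (0.1596*c + 15.6182)*(-1.33*c^2 + 3.89*c + 0.54))/(-1.33*c^2 + 3.89*c + 0.54)^3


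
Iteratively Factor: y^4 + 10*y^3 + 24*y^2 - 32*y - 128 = (y + 4)*(y^3 + 6*y^2 - 32) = (y - 2)*(y + 4)*(y^2 + 8*y + 16) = (y - 2)*(y + 4)^2*(y + 4)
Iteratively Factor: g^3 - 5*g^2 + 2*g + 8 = (g - 2)*(g^2 - 3*g - 4) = (g - 4)*(g - 2)*(g + 1)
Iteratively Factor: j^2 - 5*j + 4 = (j - 1)*(j - 4)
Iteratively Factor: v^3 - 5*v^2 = (v)*(v^2 - 5*v) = v*(v - 5)*(v)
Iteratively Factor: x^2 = (x)*(x)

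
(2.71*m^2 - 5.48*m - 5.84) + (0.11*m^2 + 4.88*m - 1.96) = 2.82*m^2 - 0.600000000000001*m - 7.8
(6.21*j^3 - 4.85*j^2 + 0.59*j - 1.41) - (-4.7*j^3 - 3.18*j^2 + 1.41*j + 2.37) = 10.91*j^3 - 1.67*j^2 - 0.82*j - 3.78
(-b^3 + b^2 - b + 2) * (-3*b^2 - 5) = 3*b^5 - 3*b^4 + 8*b^3 - 11*b^2 + 5*b - 10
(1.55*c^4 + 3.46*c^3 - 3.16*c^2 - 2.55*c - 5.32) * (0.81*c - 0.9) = 1.2555*c^5 + 1.4076*c^4 - 5.6736*c^3 + 0.7785*c^2 - 2.0142*c + 4.788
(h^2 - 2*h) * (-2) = -2*h^2 + 4*h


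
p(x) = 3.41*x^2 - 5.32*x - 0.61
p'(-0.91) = -11.53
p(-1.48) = 14.73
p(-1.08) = 9.11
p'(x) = 6.82*x - 5.32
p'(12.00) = 76.52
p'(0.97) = 1.30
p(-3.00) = 46.04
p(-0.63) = 4.10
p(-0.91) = 7.06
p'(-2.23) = -20.53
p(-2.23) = 28.21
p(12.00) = 426.59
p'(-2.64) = -23.32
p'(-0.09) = -5.93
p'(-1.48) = -15.41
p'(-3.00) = -25.78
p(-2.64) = 37.20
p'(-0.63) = -9.62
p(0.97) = -2.56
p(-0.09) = -0.10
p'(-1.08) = -12.69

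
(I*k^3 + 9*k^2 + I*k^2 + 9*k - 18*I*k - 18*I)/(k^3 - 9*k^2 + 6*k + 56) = (I*k^3 + k^2*(9 + I) + k*(9 - 18*I) - 18*I)/(k^3 - 9*k^2 + 6*k + 56)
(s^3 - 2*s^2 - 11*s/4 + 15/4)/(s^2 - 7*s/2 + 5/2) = s + 3/2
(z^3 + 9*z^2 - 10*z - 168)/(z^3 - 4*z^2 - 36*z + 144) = (z + 7)/(z - 6)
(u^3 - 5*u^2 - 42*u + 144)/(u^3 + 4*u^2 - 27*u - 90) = (u^2 - 11*u + 24)/(u^2 - 2*u - 15)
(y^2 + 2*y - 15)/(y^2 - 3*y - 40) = (y - 3)/(y - 8)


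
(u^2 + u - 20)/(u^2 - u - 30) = (u - 4)/(u - 6)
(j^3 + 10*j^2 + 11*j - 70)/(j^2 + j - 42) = (j^2 + 3*j - 10)/(j - 6)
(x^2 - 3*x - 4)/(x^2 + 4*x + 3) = (x - 4)/(x + 3)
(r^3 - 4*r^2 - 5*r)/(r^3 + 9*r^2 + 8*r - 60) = r*(r^2 - 4*r - 5)/(r^3 + 9*r^2 + 8*r - 60)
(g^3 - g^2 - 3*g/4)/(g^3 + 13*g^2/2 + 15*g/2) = (4*g^2 - 4*g - 3)/(2*(2*g^2 + 13*g + 15))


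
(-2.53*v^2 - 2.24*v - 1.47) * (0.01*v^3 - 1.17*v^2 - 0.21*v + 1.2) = -0.0253*v^5 + 2.9377*v^4 + 3.1374*v^3 - 0.8457*v^2 - 2.3793*v - 1.764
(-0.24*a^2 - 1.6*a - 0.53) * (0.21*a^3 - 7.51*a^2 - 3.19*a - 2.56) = -0.0504*a^5 + 1.4664*a^4 + 12.6703*a^3 + 9.6987*a^2 + 5.7867*a + 1.3568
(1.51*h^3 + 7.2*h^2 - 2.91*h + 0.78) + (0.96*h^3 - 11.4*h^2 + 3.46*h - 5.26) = 2.47*h^3 - 4.2*h^2 + 0.55*h - 4.48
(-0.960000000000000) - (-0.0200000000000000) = -0.940000000000000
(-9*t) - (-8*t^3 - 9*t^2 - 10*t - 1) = 8*t^3 + 9*t^2 + t + 1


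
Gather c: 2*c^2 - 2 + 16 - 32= 2*c^2 - 18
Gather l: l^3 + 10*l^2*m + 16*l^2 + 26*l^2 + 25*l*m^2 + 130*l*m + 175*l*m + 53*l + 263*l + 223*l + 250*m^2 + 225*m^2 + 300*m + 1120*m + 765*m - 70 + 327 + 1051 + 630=l^3 + l^2*(10*m + 42) + l*(25*m^2 + 305*m + 539) + 475*m^2 + 2185*m + 1938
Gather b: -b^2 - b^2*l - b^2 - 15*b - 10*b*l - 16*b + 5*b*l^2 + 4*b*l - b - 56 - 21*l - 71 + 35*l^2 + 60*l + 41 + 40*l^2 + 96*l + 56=b^2*(-l - 2) + b*(5*l^2 - 6*l - 32) + 75*l^2 + 135*l - 30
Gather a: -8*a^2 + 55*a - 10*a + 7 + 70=-8*a^2 + 45*a + 77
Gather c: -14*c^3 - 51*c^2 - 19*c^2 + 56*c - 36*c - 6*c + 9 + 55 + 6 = -14*c^3 - 70*c^2 + 14*c + 70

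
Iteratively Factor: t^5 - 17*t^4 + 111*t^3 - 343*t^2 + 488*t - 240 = (t - 1)*(t^4 - 16*t^3 + 95*t^2 - 248*t + 240) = (t - 4)*(t - 1)*(t^3 - 12*t^2 + 47*t - 60) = (t - 4)*(t - 3)*(t - 1)*(t^2 - 9*t + 20) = (t - 4)^2*(t - 3)*(t - 1)*(t - 5)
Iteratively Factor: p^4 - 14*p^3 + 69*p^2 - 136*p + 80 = (p - 5)*(p^3 - 9*p^2 + 24*p - 16) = (p - 5)*(p - 4)*(p^2 - 5*p + 4) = (p - 5)*(p - 4)*(p - 1)*(p - 4)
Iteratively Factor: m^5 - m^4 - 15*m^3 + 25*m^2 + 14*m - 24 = (m - 3)*(m^4 + 2*m^3 - 9*m^2 - 2*m + 8) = (m - 3)*(m - 2)*(m^3 + 4*m^2 - m - 4) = (m - 3)*(m - 2)*(m + 4)*(m^2 - 1) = (m - 3)*(m - 2)*(m + 1)*(m + 4)*(m - 1)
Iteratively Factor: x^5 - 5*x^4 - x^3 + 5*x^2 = (x - 1)*(x^4 - 4*x^3 - 5*x^2) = x*(x - 1)*(x^3 - 4*x^2 - 5*x) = x^2*(x - 1)*(x^2 - 4*x - 5) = x^2*(x - 1)*(x + 1)*(x - 5)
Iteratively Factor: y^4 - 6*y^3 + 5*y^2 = (y)*(y^3 - 6*y^2 + 5*y) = y*(y - 1)*(y^2 - 5*y) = y^2*(y - 1)*(y - 5)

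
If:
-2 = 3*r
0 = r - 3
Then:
No Solution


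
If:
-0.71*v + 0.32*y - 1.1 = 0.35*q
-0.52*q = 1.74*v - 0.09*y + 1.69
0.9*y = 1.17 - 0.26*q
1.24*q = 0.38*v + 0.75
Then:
No Solution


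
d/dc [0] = 0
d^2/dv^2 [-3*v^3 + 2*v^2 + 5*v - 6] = 4 - 18*v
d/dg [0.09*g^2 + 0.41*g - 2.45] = 0.18*g + 0.41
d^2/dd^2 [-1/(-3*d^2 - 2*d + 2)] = 2*(-9*d^2 - 6*d + 4*(3*d + 1)^2 + 6)/(3*d^2 + 2*d - 2)^3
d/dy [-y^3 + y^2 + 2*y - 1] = -3*y^2 + 2*y + 2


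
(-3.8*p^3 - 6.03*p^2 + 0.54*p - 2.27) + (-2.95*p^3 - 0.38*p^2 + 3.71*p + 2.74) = -6.75*p^3 - 6.41*p^2 + 4.25*p + 0.47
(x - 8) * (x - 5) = x^2 - 13*x + 40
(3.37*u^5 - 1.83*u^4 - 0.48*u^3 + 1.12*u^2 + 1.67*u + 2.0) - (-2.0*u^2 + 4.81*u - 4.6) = 3.37*u^5 - 1.83*u^4 - 0.48*u^3 + 3.12*u^2 - 3.14*u + 6.6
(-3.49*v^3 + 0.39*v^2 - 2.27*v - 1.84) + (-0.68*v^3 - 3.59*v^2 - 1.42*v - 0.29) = -4.17*v^3 - 3.2*v^2 - 3.69*v - 2.13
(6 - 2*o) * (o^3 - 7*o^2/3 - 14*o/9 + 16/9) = -2*o^4 + 32*o^3/3 - 98*o^2/9 - 116*o/9 + 32/3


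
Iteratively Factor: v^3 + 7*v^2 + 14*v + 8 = (v + 4)*(v^2 + 3*v + 2) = (v + 2)*(v + 4)*(v + 1)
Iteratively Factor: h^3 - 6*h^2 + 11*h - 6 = (h - 3)*(h^2 - 3*h + 2) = (h - 3)*(h - 2)*(h - 1)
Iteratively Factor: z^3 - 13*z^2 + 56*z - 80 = (z - 5)*(z^2 - 8*z + 16) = (z - 5)*(z - 4)*(z - 4)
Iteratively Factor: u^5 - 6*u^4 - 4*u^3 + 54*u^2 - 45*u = (u - 5)*(u^4 - u^3 - 9*u^2 + 9*u) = (u - 5)*(u - 1)*(u^3 - 9*u) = (u - 5)*(u - 1)*(u + 3)*(u^2 - 3*u) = u*(u - 5)*(u - 1)*(u + 3)*(u - 3)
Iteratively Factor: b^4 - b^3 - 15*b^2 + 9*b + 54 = (b - 3)*(b^3 + 2*b^2 - 9*b - 18) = (b - 3)*(b + 2)*(b^2 - 9) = (b - 3)^2*(b + 2)*(b + 3)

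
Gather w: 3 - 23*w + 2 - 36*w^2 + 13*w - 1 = -36*w^2 - 10*w + 4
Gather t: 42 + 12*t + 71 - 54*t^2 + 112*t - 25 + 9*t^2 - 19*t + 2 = -45*t^2 + 105*t + 90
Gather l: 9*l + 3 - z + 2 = 9*l - z + 5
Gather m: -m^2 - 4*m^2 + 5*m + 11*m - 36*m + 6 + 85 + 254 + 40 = -5*m^2 - 20*m + 385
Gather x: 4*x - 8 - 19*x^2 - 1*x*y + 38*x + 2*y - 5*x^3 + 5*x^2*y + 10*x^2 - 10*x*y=-5*x^3 + x^2*(5*y - 9) + x*(42 - 11*y) + 2*y - 8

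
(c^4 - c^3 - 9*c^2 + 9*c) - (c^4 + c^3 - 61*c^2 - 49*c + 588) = -2*c^3 + 52*c^2 + 58*c - 588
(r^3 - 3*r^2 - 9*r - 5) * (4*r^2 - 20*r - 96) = 4*r^5 - 32*r^4 - 72*r^3 + 448*r^2 + 964*r + 480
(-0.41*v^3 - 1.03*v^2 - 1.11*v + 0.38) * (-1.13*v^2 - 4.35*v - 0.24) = 0.4633*v^5 + 2.9474*v^4 + 5.8332*v^3 + 4.6463*v^2 - 1.3866*v - 0.0912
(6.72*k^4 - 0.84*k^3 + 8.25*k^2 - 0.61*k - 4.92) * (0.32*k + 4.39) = 2.1504*k^5 + 29.232*k^4 - 1.0476*k^3 + 36.0223*k^2 - 4.2523*k - 21.5988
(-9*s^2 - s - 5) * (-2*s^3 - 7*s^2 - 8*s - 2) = 18*s^5 + 65*s^4 + 89*s^3 + 61*s^2 + 42*s + 10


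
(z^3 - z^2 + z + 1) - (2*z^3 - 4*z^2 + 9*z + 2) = -z^3 + 3*z^2 - 8*z - 1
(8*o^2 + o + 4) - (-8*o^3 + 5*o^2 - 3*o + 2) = 8*o^3 + 3*o^2 + 4*o + 2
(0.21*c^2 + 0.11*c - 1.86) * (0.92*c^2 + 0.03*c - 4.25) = 0.1932*c^4 + 0.1075*c^3 - 2.6004*c^2 - 0.5233*c + 7.905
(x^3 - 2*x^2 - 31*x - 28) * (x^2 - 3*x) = x^5 - 5*x^4 - 25*x^3 + 65*x^2 + 84*x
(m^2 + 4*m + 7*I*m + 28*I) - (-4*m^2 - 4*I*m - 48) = 5*m^2 + 4*m + 11*I*m + 48 + 28*I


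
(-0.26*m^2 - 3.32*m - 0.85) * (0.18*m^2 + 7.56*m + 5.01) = -0.0468*m^4 - 2.5632*m^3 - 26.5548*m^2 - 23.0592*m - 4.2585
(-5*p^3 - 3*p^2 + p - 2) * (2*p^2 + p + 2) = -10*p^5 - 11*p^4 - 11*p^3 - 9*p^2 - 4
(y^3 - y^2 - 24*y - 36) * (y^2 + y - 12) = y^5 - 37*y^3 - 48*y^2 + 252*y + 432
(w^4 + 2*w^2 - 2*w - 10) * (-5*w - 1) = -5*w^5 - w^4 - 10*w^3 + 8*w^2 + 52*w + 10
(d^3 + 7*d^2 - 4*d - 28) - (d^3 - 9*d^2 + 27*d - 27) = 16*d^2 - 31*d - 1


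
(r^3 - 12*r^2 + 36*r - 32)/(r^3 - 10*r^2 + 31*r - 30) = (r^2 - 10*r + 16)/(r^2 - 8*r + 15)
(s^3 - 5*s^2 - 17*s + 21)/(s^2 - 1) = (s^2 - 4*s - 21)/(s + 1)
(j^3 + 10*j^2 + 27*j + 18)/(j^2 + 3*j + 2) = (j^2 + 9*j + 18)/(j + 2)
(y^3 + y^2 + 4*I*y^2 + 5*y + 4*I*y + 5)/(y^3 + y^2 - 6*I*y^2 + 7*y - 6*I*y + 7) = (y^2 + 4*I*y + 5)/(y^2 - 6*I*y + 7)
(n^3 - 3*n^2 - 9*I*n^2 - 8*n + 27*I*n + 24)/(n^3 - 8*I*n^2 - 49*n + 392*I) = (n^2 - n*(3 + I) + 3*I)/(n^2 - 49)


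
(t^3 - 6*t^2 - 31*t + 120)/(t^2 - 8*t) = t + 2 - 15/t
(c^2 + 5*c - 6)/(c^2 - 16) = (c^2 + 5*c - 6)/(c^2 - 16)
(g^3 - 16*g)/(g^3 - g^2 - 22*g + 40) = g*(g + 4)/(g^2 + 3*g - 10)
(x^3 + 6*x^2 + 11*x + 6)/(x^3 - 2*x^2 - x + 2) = (x^2 + 5*x + 6)/(x^2 - 3*x + 2)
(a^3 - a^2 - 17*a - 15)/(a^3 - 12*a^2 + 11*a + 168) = (a^2 - 4*a - 5)/(a^2 - 15*a + 56)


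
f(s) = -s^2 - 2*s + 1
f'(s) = -2*s - 2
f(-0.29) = 1.50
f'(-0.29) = -1.42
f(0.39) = 0.07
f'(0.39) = -2.78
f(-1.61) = 1.63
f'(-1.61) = 1.22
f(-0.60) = 1.84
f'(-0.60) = -0.80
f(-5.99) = -22.90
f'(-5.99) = 9.98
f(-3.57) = -4.60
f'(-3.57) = 5.14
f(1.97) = -6.82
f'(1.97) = -5.94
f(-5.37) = -17.10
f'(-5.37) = 8.74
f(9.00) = -98.00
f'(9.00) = -20.00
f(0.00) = 1.00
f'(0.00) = -2.00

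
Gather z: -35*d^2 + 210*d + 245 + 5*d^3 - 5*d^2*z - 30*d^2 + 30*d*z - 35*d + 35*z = 5*d^3 - 65*d^2 + 175*d + z*(-5*d^2 + 30*d + 35) + 245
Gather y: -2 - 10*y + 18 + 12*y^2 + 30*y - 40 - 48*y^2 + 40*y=-36*y^2 + 60*y - 24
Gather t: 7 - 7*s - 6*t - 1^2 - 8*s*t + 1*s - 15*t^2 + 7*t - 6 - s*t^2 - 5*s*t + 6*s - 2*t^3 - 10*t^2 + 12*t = -2*t^3 + t^2*(-s - 25) + t*(13 - 13*s)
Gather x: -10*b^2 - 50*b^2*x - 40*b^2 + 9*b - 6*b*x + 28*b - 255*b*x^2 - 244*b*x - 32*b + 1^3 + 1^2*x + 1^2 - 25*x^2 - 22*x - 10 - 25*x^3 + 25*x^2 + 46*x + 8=-50*b^2 - 255*b*x^2 + 5*b - 25*x^3 + x*(-50*b^2 - 250*b + 25)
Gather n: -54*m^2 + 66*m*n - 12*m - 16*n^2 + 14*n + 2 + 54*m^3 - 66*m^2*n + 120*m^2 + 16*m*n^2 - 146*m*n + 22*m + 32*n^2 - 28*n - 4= 54*m^3 + 66*m^2 + 10*m + n^2*(16*m + 16) + n*(-66*m^2 - 80*m - 14) - 2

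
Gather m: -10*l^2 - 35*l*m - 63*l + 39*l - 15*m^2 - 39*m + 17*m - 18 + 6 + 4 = -10*l^2 - 24*l - 15*m^2 + m*(-35*l - 22) - 8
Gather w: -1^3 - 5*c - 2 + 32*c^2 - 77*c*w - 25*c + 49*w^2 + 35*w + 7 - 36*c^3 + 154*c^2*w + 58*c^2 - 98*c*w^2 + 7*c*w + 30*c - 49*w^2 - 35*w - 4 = -36*c^3 + 90*c^2 - 98*c*w^2 + w*(154*c^2 - 70*c)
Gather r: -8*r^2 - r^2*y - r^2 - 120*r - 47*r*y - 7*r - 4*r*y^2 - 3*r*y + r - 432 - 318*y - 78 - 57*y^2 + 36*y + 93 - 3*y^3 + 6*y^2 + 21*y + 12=r^2*(-y - 9) + r*(-4*y^2 - 50*y - 126) - 3*y^3 - 51*y^2 - 261*y - 405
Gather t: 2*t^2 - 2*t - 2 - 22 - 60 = 2*t^2 - 2*t - 84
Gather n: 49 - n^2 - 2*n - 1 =-n^2 - 2*n + 48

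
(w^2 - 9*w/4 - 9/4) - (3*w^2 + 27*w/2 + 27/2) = -2*w^2 - 63*w/4 - 63/4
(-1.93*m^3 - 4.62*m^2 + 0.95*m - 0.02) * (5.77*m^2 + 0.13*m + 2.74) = -11.1361*m^5 - 26.9083*m^4 - 0.407300000000001*m^3 - 12.6507*m^2 + 2.6004*m - 0.0548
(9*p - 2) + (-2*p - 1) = 7*p - 3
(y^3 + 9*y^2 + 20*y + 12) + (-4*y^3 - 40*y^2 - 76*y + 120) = -3*y^3 - 31*y^2 - 56*y + 132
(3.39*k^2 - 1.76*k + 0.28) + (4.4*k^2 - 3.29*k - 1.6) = 7.79*k^2 - 5.05*k - 1.32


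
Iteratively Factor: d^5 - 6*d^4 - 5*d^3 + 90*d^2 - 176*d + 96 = (d - 3)*(d^4 - 3*d^3 - 14*d^2 + 48*d - 32) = (d - 4)*(d - 3)*(d^3 + d^2 - 10*d + 8) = (d - 4)*(d - 3)*(d + 4)*(d^2 - 3*d + 2) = (d - 4)*(d - 3)*(d - 1)*(d + 4)*(d - 2)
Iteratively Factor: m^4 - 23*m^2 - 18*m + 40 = (m - 5)*(m^3 + 5*m^2 + 2*m - 8) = (m - 5)*(m - 1)*(m^2 + 6*m + 8) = (m - 5)*(m - 1)*(m + 2)*(m + 4)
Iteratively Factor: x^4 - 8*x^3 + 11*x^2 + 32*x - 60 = (x - 5)*(x^3 - 3*x^2 - 4*x + 12) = (x - 5)*(x - 2)*(x^2 - x - 6) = (x - 5)*(x - 2)*(x + 2)*(x - 3)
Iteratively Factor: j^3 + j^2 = (j + 1)*(j^2) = j*(j + 1)*(j)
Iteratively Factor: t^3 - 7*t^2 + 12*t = (t - 3)*(t^2 - 4*t) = t*(t - 3)*(t - 4)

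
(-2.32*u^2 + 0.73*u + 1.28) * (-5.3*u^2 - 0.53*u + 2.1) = 12.296*u^4 - 2.6394*u^3 - 12.0429*u^2 + 0.8546*u + 2.688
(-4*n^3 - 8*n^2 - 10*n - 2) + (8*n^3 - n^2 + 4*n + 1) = 4*n^3 - 9*n^2 - 6*n - 1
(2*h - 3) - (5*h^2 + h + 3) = -5*h^2 + h - 6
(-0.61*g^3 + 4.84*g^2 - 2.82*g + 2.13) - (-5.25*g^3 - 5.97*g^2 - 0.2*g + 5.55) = 4.64*g^3 + 10.81*g^2 - 2.62*g - 3.42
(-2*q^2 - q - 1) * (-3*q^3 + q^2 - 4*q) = 6*q^5 + q^4 + 10*q^3 + 3*q^2 + 4*q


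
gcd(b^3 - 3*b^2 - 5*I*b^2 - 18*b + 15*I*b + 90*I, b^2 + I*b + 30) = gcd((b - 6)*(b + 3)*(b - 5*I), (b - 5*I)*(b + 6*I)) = b - 5*I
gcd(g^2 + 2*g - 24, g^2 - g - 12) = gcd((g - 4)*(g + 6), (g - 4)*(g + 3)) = g - 4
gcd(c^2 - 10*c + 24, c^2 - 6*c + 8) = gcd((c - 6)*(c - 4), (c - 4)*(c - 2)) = c - 4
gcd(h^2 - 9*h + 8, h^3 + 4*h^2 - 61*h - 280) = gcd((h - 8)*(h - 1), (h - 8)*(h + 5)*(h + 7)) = h - 8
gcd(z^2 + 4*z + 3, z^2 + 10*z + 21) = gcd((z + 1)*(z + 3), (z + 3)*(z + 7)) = z + 3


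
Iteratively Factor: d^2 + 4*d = (d + 4)*(d)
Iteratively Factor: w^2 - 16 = (w + 4)*(w - 4)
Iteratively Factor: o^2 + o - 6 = (o - 2)*(o + 3)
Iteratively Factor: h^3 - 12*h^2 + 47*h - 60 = (h - 5)*(h^2 - 7*h + 12) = (h - 5)*(h - 3)*(h - 4)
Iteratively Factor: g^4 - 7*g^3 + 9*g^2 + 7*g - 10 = (g - 5)*(g^3 - 2*g^2 - g + 2) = (g - 5)*(g + 1)*(g^2 - 3*g + 2) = (g - 5)*(g - 1)*(g + 1)*(g - 2)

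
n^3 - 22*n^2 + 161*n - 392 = (n - 8)*(n - 7)^2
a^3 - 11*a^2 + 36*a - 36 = (a - 6)*(a - 3)*(a - 2)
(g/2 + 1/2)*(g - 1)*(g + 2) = g^3/2 + g^2 - g/2 - 1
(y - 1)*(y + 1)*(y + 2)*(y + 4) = y^4 + 6*y^3 + 7*y^2 - 6*y - 8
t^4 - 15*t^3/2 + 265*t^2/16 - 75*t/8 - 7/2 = (t - 4)*(t - 2)*(t - 7/4)*(t + 1/4)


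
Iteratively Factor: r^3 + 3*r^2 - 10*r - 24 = (r + 4)*(r^2 - r - 6) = (r - 3)*(r + 4)*(r + 2)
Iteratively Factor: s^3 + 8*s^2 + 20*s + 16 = (s + 2)*(s^2 + 6*s + 8) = (s + 2)^2*(s + 4)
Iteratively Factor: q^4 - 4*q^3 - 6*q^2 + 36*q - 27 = (q - 1)*(q^3 - 3*q^2 - 9*q + 27) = (q - 1)*(q + 3)*(q^2 - 6*q + 9) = (q - 3)*(q - 1)*(q + 3)*(q - 3)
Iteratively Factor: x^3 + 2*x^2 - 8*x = (x - 2)*(x^2 + 4*x) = x*(x - 2)*(x + 4)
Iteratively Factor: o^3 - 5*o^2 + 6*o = (o - 2)*(o^2 - 3*o) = (o - 3)*(o - 2)*(o)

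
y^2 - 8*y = y*(y - 8)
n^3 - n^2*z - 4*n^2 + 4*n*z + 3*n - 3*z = (n - 3)*(n - 1)*(n - z)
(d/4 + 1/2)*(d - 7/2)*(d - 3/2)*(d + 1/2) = d^4/4 - 5*d^3/8 - 25*d^2/16 + 65*d/32 + 21/16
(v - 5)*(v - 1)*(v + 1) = v^3 - 5*v^2 - v + 5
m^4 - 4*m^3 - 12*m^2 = m^2*(m - 6)*(m + 2)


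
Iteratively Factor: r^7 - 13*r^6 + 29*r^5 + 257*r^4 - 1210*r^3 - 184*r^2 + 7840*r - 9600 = (r - 5)*(r^6 - 8*r^5 - 11*r^4 + 202*r^3 - 200*r^2 - 1184*r + 1920) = (r - 5)*(r - 4)*(r^5 - 4*r^4 - 27*r^3 + 94*r^2 + 176*r - 480) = (r - 5)*(r - 4)^2*(r^4 - 27*r^2 - 14*r + 120) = (r - 5)*(r - 4)^2*(r + 3)*(r^3 - 3*r^2 - 18*r + 40) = (r - 5)*(r - 4)^2*(r + 3)*(r + 4)*(r^2 - 7*r + 10) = (r - 5)*(r - 4)^2*(r - 2)*(r + 3)*(r + 4)*(r - 5)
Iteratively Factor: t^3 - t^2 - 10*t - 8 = (t + 2)*(t^2 - 3*t - 4) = (t - 4)*(t + 2)*(t + 1)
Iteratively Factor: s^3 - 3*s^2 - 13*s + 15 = (s + 3)*(s^2 - 6*s + 5) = (s - 1)*(s + 3)*(s - 5)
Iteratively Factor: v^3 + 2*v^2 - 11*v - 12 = (v + 1)*(v^2 + v - 12) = (v + 1)*(v + 4)*(v - 3)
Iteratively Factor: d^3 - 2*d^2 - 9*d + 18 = (d - 2)*(d^2 - 9) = (d - 2)*(d + 3)*(d - 3)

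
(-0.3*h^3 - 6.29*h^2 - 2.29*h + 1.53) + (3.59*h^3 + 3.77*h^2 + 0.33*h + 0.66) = 3.29*h^3 - 2.52*h^2 - 1.96*h + 2.19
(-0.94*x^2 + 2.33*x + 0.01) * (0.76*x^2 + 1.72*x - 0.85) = -0.7144*x^4 + 0.154*x^3 + 4.8142*x^2 - 1.9633*x - 0.0085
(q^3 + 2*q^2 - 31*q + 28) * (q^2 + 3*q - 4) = q^5 + 5*q^4 - 29*q^3 - 73*q^2 + 208*q - 112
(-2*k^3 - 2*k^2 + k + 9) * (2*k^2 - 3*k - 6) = -4*k^5 + 2*k^4 + 20*k^3 + 27*k^2 - 33*k - 54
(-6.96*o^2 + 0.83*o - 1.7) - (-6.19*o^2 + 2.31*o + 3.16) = -0.77*o^2 - 1.48*o - 4.86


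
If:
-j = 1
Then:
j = -1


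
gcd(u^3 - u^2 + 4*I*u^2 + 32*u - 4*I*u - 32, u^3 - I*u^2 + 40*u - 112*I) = u - 4*I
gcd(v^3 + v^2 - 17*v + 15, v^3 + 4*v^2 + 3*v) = 1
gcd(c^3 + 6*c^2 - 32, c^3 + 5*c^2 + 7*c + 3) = 1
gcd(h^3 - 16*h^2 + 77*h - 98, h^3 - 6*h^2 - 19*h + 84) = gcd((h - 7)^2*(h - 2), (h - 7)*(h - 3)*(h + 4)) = h - 7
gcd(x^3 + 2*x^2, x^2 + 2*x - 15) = 1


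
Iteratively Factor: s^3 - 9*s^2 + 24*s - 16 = (s - 4)*(s^2 - 5*s + 4) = (s - 4)^2*(s - 1)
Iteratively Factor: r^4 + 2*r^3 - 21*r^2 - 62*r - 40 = (r + 1)*(r^3 + r^2 - 22*r - 40) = (r + 1)*(r + 4)*(r^2 - 3*r - 10) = (r - 5)*(r + 1)*(r + 4)*(r + 2)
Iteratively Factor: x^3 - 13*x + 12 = (x - 3)*(x^2 + 3*x - 4) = (x - 3)*(x - 1)*(x + 4)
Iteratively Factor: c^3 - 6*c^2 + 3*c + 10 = (c + 1)*(c^2 - 7*c + 10) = (c - 2)*(c + 1)*(c - 5)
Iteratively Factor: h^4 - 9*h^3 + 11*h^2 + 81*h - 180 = (h - 5)*(h^3 - 4*h^2 - 9*h + 36) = (h - 5)*(h + 3)*(h^2 - 7*h + 12) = (h - 5)*(h - 4)*(h + 3)*(h - 3)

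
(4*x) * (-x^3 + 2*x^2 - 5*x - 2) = -4*x^4 + 8*x^3 - 20*x^2 - 8*x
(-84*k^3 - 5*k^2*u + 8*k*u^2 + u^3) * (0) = 0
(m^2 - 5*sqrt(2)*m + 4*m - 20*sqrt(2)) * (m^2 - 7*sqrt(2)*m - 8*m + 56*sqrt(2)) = m^4 - 12*sqrt(2)*m^3 - 4*m^3 + 38*m^2 + 48*sqrt(2)*m^2 - 280*m + 384*sqrt(2)*m - 2240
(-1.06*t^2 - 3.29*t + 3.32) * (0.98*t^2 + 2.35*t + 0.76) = -1.0388*t^4 - 5.7152*t^3 - 5.2835*t^2 + 5.3016*t + 2.5232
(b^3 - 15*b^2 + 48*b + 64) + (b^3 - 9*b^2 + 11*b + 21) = 2*b^3 - 24*b^2 + 59*b + 85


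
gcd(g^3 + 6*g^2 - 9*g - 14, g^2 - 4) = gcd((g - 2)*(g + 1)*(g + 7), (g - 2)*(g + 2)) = g - 2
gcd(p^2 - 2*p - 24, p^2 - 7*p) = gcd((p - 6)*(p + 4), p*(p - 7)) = 1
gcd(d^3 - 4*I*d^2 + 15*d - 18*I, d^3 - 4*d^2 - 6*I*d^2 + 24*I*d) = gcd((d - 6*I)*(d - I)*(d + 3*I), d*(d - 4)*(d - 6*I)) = d - 6*I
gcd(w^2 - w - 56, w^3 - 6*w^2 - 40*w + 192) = w - 8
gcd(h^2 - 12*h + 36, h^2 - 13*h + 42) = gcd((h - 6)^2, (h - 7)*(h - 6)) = h - 6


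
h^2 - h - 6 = (h - 3)*(h + 2)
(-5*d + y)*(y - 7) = -5*d*y + 35*d + y^2 - 7*y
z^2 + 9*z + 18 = (z + 3)*(z + 6)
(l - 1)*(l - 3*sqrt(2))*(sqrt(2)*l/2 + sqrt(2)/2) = sqrt(2)*l^3/2 - 3*l^2 - sqrt(2)*l/2 + 3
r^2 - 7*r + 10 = (r - 5)*(r - 2)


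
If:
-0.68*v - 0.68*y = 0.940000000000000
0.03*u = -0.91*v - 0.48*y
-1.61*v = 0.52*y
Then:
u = 12.67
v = 0.66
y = -2.04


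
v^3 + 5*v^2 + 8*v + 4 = (v + 1)*(v + 2)^2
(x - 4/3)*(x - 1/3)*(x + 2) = x^3 + x^2/3 - 26*x/9 + 8/9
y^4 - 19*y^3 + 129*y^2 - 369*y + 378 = (y - 7)*(y - 6)*(y - 3)^2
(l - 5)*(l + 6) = l^2 + l - 30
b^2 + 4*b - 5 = (b - 1)*(b + 5)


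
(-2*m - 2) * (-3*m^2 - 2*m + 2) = 6*m^3 + 10*m^2 - 4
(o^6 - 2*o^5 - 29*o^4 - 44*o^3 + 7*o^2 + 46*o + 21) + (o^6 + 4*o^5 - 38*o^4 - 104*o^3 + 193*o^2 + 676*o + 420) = 2*o^6 + 2*o^5 - 67*o^4 - 148*o^3 + 200*o^2 + 722*o + 441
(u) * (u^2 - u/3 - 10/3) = u^3 - u^2/3 - 10*u/3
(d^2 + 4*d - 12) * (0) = 0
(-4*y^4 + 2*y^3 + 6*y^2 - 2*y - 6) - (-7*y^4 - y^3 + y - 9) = 3*y^4 + 3*y^3 + 6*y^2 - 3*y + 3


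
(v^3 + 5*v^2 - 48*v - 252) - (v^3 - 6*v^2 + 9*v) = 11*v^2 - 57*v - 252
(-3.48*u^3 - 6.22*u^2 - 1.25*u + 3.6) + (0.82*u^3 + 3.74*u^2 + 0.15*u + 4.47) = -2.66*u^3 - 2.48*u^2 - 1.1*u + 8.07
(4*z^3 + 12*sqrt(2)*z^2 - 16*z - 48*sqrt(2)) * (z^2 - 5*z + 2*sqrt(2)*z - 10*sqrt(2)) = 4*z^5 - 20*z^4 + 20*sqrt(2)*z^4 - 100*sqrt(2)*z^3 + 32*z^3 - 160*z^2 - 80*sqrt(2)*z^2 - 192*z + 400*sqrt(2)*z + 960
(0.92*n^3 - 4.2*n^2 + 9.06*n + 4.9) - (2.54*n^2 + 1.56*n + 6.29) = 0.92*n^3 - 6.74*n^2 + 7.5*n - 1.39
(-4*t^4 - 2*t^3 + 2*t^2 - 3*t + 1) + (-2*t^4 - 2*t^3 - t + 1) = -6*t^4 - 4*t^3 + 2*t^2 - 4*t + 2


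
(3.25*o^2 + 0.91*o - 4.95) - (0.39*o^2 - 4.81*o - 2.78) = 2.86*o^2 + 5.72*o - 2.17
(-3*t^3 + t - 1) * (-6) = 18*t^3 - 6*t + 6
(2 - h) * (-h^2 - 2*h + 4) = h^3 - 8*h + 8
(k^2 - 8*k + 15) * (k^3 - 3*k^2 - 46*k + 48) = k^5 - 11*k^4 - 7*k^3 + 371*k^2 - 1074*k + 720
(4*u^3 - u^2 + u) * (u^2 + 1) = 4*u^5 - u^4 + 5*u^3 - u^2 + u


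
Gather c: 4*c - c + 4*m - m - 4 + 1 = 3*c + 3*m - 3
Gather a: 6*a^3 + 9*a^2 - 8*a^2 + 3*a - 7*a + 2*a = 6*a^3 + a^2 - 2*a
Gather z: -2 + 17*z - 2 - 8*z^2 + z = -8*z^2 + 18*z - 4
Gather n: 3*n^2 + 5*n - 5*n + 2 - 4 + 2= 3*n^2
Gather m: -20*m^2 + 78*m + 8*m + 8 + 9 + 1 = -20*m^2 + 86*m + 18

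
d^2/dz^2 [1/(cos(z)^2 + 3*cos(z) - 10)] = (-4*sin(z)^4 + 51*sin(z)^2 - 75*cos(z)/4 - 9*cos(3*z)/4 - 9)/((cos(z) - 2)^3*(cos(z) + 5)^3)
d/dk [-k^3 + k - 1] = 1 - 3*k^2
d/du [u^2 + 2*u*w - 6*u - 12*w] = 2*u + 2*w - 6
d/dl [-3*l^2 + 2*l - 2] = 2 - 6*l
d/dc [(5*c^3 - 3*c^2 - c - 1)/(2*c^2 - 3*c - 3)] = 2*c*(5*c^3 - 15*c^2 - 17*c + 11)/(4*c^4 - 12*c^3 - 3*c^2 + 18*c + 9)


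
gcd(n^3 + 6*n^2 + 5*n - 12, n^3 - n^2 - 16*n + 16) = n^2 + 3*n - 4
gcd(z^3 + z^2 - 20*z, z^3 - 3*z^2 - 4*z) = z^2 - 4*z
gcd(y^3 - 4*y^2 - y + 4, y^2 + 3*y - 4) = y - 1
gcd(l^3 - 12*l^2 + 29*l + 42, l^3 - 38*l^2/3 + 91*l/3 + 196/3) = l - 7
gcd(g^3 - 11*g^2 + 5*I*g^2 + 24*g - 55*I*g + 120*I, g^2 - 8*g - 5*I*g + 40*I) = g - 8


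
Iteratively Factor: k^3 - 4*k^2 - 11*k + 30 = (k - 5)*(k^2 + k - 6) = (k - 5)*(k - 2)*(k + 3)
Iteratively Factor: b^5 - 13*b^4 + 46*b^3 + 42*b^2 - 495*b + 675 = (b - 3)*(b^4 - 10*b^3 + 16*b^2 + 90*b - 225) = (b - 5)*(b - 3)*(b^3 - 5*b^2 - 9*b + 45) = (b - 5)*(b - 3)*(b + 3)*(b^2 - 8*b + 15) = (b - 5)^2*(b - 3)*(b + 3)*(b - 3)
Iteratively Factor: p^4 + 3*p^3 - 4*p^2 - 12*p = (p + 2)*(p^3 + p^2 - 6*p) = (p + 2)*(p + 3)*(p^2 - 2*p) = p*(p + 2)*(p + 3)*(p - 2)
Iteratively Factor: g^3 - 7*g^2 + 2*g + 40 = (g - 5)*(g^2 - 2*g - 8) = (g - 5)*(g - 4)*(g + 2)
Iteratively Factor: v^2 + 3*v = (v + 3)*(v)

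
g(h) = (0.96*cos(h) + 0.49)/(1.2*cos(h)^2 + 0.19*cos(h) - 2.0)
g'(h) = (2.4*sin(h)*cos(h) + 0.19*sin(h))*(0.96*cos(h) + 0.49)/(1.2*cos(h)^2 + 0.19*cos(h) - 2.0)^2 - 0.96*sin(h)/(1.2*cos(h)^2 + 0.19*cos(h) - 2.0)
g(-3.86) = 0.16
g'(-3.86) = 0.55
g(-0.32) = -1.90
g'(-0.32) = -2.40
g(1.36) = -0.36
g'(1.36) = 0.62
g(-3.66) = 0.27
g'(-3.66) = 0.58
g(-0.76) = -0.96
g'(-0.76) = -1.58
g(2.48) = 0.19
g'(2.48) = 0.56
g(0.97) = -0.68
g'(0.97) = 1.10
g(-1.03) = -0.62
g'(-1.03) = -1.00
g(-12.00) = -1.32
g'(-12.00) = 2.12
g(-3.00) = 0.45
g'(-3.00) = -0.27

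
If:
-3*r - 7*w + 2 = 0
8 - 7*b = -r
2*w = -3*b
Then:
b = 52/21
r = 28/3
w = -26/7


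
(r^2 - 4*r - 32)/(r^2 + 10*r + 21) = (r^2 - 4*r - 32)/(r^2 + 10*r + 21)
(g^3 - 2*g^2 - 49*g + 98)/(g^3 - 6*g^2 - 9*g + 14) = (g^2 + 5*g - 14)/(g^2 + g - 2)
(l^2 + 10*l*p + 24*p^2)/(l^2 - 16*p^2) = (-l - 6*p)/(-l + 4*p)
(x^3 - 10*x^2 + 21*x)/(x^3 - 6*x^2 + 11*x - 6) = x*(x - 7)/(x^2 - 3*x + 2)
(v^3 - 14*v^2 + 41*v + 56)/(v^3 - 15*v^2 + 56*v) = (v + 1)/v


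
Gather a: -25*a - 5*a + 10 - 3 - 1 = 6 - 30*a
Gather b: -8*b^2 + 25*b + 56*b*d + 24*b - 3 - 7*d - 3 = -8*b^2 + b*(56*d + 49) - 7*d - 6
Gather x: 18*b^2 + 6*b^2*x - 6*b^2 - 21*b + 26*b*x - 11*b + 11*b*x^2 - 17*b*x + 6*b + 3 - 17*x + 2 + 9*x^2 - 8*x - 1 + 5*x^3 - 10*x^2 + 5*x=12*b^2 - 26*b + 5*x^3 + x^2*(11*b - 1) + x*(6*b^2 + 9*b - 20) + 4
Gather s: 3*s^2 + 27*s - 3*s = 3*s^2 + 24*s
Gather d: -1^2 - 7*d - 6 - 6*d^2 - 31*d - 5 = -6*d^2 - 38*d - 12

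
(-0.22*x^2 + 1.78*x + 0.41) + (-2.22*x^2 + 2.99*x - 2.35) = -2.44*x^2 + 4.77*x - 1.94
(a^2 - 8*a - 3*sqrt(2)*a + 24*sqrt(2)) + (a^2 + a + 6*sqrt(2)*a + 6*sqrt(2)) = 2*a^2 - 7*a + 3*sqrt(2)*a + 30*sqrt(2)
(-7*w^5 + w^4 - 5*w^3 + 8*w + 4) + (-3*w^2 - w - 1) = -7*w^5 + w^4 - 5*w^3 - 3*w^2 + 7*w + 3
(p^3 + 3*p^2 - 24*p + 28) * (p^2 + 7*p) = p^5 + 10*p^4 - 3*p^3 - 140*p^2 + 196*p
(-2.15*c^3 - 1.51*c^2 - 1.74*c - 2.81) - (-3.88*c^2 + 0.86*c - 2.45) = -2.15*c^3 + 2.37*c^2 - 2.6*c - 0.36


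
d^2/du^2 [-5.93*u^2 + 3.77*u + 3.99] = -11.8600000000000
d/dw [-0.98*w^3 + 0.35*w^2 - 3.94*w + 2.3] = -2.94*w^2 + 0.7*w - 3.94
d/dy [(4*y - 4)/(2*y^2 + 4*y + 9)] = 4*(2*y^2 + 4*y - 4*(y - 1)*(y + 1) + 9)/(2*y^2 + 4*y + 9)^2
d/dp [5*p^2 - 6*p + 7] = 10*p - 6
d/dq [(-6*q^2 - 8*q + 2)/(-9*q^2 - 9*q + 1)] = 2*(-9*q^2 + 12*q + 5)/(81*q^4 + 162*q^3 + 63*q^2 - 18*q + 1)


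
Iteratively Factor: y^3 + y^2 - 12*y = (y + 4)*(y^2 - 3*y) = (y - 3)*(y + 4)*(y)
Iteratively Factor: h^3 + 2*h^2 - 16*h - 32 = (h - 4)*(h^2 + 6*h + 8) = (h - 4)*(h + 2)*(h + 4)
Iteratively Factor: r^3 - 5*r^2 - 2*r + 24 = (r + 2)*(r^2 - 7*r + 12) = (r - 3)*(r + 2)*(r - 4)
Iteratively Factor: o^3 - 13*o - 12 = (o - 4)*(o^2 + 4*o + 3) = (o - 4)*(o + 3)*(o + 1)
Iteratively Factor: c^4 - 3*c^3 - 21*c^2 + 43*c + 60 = (c + 1)*(c^3 - 4*c^2 - 17*c + 60) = (c - 3)*(c + 1)*(c^2 - c - 20) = (c - 5)*(c - 3)*(c + 1)*(c + 4)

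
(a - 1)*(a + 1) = a^2 - 1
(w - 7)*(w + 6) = w^2 - w - 42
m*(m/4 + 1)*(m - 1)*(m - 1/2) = m^4/4 + 5*m^3/8 - 11*m^2/8 + m/2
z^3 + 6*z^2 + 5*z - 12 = (z - 1)*(z + 3)*(z + 4)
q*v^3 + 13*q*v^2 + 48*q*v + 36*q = (v + 6)^2*(q*v + q)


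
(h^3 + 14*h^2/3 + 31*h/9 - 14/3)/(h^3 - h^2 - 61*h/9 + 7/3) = (3*h^2 + 7*h - 6)/(3*h^2 - 10*h + 3)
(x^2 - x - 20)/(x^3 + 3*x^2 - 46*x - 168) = (x - 5)/(x^2 - x - 42)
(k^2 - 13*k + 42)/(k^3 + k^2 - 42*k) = (k - 7)/(k*(k + 7))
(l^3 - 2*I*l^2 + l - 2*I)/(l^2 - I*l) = l - I + 2/l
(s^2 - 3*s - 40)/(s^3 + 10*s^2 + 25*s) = (s - 8)/(s*(s + 5))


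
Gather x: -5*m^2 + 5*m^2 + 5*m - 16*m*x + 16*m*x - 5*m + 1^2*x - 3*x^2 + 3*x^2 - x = 0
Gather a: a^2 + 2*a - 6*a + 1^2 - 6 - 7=a^2 - 4*a - 12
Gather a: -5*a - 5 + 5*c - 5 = -5*a + 5*c - 10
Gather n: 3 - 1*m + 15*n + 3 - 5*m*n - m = -2*m + n*(15 - 5*m) + 6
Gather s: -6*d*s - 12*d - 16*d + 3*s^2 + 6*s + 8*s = -28*d + 3*s^2 + s*(14 - 6*d)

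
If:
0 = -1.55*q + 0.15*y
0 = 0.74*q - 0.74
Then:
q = 1.00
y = 10.33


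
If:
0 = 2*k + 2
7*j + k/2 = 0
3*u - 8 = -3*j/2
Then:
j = 1/14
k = -1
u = 221/84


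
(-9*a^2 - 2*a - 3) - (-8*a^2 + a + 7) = -a^2 - 3*a - 10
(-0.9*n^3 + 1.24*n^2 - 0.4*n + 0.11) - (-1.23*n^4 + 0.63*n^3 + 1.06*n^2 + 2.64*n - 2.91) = 1.23*n^4 - 1.53*n^3 + 0.18*n^2 - 3.04*n + 3.02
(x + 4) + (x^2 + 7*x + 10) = x^2 + 8*x + 14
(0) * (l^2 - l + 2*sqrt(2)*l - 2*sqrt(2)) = 0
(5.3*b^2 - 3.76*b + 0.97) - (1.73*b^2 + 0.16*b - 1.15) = 3.57*b^2 - 3.92*b + 2.12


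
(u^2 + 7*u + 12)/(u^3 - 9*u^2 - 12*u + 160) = (u + 3)/(u^2 - 13*u + 40)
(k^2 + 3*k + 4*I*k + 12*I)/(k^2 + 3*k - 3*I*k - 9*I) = (k + 4*I)/(k - 3*I)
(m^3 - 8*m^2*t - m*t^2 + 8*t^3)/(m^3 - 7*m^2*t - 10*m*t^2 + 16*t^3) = (m + t)/(m + 2*t)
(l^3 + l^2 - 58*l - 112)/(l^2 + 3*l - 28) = (l^2 - 6*l - 16)/(l - 4)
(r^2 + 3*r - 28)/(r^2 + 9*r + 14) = (r - 4)/(r + 2)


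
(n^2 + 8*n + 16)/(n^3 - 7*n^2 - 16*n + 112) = (n + 4)/(n^2 - 11*n + 28)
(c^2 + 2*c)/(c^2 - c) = (c + 2)/(c - 1)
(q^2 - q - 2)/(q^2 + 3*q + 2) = (q - 2)/(q + 2)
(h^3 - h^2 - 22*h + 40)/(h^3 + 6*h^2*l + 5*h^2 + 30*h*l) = (h^2 - 6*h + 8)/(h*(h + 6*l))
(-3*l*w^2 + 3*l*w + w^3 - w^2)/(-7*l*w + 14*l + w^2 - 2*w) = w*(3*l*w - 3*l - w^2 + w)/(7*l*w - 14*l - w^2 + 2*w)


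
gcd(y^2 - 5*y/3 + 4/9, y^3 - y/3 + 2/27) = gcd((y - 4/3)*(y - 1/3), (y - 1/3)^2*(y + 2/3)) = y - 1/3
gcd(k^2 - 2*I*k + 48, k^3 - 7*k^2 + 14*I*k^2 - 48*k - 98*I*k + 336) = k + 6*I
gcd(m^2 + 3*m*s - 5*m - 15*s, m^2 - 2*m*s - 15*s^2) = m + 3*s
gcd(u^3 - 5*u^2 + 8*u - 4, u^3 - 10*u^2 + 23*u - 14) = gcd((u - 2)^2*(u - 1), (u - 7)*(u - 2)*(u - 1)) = u^2 - 3*u + 2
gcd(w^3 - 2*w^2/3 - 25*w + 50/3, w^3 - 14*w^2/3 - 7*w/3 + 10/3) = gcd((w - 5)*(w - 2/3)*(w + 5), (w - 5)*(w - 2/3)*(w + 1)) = w^2 - 17*w/3 + 10/3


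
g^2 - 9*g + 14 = (g - 7)*(g - 2)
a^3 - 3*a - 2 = (a - 2)*(a + 1)^2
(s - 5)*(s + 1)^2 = s^3 - 3*s^2 - 9*s - 5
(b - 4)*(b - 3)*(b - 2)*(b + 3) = b^4 - 6*b^3 - b^2 + 54*b - 72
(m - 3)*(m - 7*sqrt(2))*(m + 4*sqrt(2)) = m^3 - 3*sqrt(2)*m^2 - 3*m^2 - 56*m + 9*sqrt(2)*m + 168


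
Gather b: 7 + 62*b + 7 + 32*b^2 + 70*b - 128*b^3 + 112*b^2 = -128*b^3 + 144*b^2 + 132*b + 14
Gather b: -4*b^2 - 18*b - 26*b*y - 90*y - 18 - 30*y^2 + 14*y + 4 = -4*b^2 + b*(-26*y - 18) - 30*y^2 - 76*y - 14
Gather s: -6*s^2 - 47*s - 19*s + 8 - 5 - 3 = -6*s^2 - 66*s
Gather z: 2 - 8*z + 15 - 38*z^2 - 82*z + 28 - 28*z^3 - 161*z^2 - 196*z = -28*z^3 - 199*z^2 - 286*z + 45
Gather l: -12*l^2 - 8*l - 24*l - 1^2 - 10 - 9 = -12*l^2 - 32*l - 20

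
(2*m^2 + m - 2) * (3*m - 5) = 6*m^3 - 7*m^2 - 11*m + 10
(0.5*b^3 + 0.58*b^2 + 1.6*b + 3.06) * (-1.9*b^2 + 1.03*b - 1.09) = -0.95*b^5 - 0.587*b^4 - 2.9876*b^3 - 4.7982*b^2 + 1.4078*b - 3.3354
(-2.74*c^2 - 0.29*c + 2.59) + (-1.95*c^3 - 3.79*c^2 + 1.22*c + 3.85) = -1.95*c^3 - 6.53*c^2 + 0.93*c + 6.44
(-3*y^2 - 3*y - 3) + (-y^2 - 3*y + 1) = -4*y^2 - 6*y - 2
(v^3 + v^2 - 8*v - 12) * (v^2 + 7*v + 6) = v^5 + 8*v^4 + 5*v^3 - 62*v^2 - 132*v - 72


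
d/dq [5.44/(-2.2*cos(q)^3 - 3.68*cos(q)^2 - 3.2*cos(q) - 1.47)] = (35.904*sin(q)^2 - 40.0384*cos(q) - 53.312)*sin(q)/(2.2*cos(q)^3 + 3.68*cos(q)^2 + 3.2*cos(q) + 1.47)^2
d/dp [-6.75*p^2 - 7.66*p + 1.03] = -13.5*p - 7.66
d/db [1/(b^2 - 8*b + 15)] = 2*(4 - b)/(b^2 - 8*b + 15)^2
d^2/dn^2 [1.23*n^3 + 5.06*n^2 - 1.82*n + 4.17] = 7.38*n + 10.12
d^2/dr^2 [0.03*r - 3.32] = 0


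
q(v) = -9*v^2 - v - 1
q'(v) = -18*v - 1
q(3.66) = -125.22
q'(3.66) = -66.88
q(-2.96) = -76.89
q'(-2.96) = 52.28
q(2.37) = -53.92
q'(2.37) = -43.66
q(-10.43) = -969.63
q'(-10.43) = 186.74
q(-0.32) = -1.60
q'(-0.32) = 4.76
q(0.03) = -1.04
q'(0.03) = -1.54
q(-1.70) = -25.31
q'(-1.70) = 29.60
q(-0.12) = -1.01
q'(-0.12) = 1.16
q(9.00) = -739.00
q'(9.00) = -163.00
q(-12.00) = -1285.00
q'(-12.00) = 215.00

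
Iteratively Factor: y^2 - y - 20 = (y - 5)*(y + 4)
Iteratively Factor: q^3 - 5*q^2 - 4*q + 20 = (q - 2)*(q^2 - 3*q - 10) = (q - 5)*(q - 2)*(q + 2)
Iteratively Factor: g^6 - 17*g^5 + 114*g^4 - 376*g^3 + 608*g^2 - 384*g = (g)*(g^5 - 17*g^4 + 114*g^3 - 376*g^2 + 608*g - 384) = g*(g - 4)*(g^4 - 13*g^3 + 62*g^2 - 128*g + 96) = g*(g - 4)*(g - 2)*(g^3 - 11*g^2 + 40*g - 48) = g*(g - 4)*(g - 3)*(g - 2)*(g^2 - 8*g + 16) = g*(g - 4)^2*(g - 3)*(g - 2)*(g - 4)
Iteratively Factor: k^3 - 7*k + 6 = (k + 3)*(k^2 - 3*k + 2) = (k - 1)*(k + 3)*(k - 2)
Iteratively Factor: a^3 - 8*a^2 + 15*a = (a - 5)*(a^2 - 3*a) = (a - 5)*(a - 3)*(a)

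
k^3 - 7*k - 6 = (k - 3)*(k + 1)*(k + 2)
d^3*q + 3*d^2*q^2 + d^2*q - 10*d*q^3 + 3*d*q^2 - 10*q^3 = (d - 2*q)*(d + 5*q)*(d*q + q)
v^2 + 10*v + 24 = (v + 4)*(v + 6)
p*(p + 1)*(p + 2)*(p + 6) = p^4 + 9*p^3 + 20*p^2 + 12*p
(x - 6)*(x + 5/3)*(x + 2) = x^3 - 7*x^2/3 - 56*x/3 - 20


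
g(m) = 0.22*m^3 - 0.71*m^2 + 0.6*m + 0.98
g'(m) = 0.66*m^2 - 1.42*m + 0.6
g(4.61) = 10.21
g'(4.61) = 8.08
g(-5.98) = -75.04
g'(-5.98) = 32.69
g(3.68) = 4.54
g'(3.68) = 4.31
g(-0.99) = -0.52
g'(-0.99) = 2.65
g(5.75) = 22.78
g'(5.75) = 14.26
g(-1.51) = -2.30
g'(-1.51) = 4.25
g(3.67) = 4.49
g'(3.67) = 4.28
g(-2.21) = -6.19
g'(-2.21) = 6.96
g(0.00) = 0.98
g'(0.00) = 0.60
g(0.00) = 0.98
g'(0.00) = 0.60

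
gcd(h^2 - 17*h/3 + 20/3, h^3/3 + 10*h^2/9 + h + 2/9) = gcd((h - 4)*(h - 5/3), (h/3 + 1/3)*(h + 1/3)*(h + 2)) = 1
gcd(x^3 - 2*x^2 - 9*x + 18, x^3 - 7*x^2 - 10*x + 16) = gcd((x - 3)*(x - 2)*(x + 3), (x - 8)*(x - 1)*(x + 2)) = 1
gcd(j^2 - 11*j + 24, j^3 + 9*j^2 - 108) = j - 3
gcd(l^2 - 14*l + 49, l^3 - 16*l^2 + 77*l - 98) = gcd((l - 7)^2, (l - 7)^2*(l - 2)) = l^2 - 14*l + 49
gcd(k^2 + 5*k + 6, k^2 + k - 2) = k + 2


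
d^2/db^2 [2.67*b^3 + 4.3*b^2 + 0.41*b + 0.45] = 16.02*b + 8.6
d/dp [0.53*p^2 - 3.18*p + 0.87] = 1.06*p - 3.18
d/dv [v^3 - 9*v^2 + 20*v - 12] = 3*v^2 - 18*v + 20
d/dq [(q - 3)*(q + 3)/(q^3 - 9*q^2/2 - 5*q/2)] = 2*(-2*q^4 + 49*q^2 - 162*q - 45)/(q^2*(4*q^4 - 36*q^3 + 61*q^2 + 90*q + 25))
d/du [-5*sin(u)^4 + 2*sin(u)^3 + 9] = 2*(3 - 10*sin(u))*sin(u)^2*cos(u)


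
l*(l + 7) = l^2 + 7*l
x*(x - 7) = x^2 - 7*x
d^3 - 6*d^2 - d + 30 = (d - 5)*(d - 3)*(d + 2)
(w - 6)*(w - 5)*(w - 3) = w^3 - 14*w^2 + 63*w - 90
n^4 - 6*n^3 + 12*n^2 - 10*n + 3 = (n - 3)*(n - 1)^3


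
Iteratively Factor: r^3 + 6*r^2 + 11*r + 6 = (r + 3)*(r^2 + 3*r + 2) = (r + 2)*(r + 3)*(r + 1)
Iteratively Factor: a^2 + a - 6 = (a + 3)*(a - 2)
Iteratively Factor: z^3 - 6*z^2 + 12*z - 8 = (z - 2)*(z^2 - 4*z + 4) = (z - 2)^2*(z - 2)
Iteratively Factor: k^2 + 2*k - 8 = (k - 2)*(k + 4)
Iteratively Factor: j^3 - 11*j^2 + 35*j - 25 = (j - 5)*(j^2 - 6*j + 5) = (j - 5)*(j - 1)*(j - 5)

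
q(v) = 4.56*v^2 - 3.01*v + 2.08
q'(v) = 9.12*v - 3.01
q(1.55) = 8.37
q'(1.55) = 11.13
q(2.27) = 18.74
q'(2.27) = 17.69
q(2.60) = 25.08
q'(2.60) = 20.70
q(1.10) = 4.29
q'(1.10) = 7.02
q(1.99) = 14.15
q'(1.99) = 15.14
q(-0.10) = 2.43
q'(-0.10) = -3.92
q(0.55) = 1.80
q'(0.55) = 2.01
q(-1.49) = 16.69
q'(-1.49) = -16.60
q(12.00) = 622.60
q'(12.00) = 106.43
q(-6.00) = 184.30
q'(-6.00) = -57.73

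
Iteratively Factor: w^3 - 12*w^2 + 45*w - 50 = (w - 5)*(w^2 - 7*w + 10) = (w - 5)^2*(w - 2)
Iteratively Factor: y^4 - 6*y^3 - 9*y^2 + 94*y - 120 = (y + 4)*(y^3 - 10*y^2 + 31*y - 30) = (y - 3)*(y + 4)*(y^2 - 7*y + 10) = (y - 5)*(y - 3)*(y + 4)*(y - 2)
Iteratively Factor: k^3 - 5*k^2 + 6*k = (k)*(k^2 - 5*k + 6) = k*(k - 3)*(k - 2)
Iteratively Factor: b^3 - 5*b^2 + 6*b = (b - 3)*(b^2 - 2*b) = (b - 3)*(b - 2)*(b)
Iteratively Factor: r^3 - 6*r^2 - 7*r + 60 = (r - 4)*(r^2 - 2*r - 15) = (r - 4)*(r + 3)*(r - 5)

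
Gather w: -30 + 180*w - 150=180*w - 180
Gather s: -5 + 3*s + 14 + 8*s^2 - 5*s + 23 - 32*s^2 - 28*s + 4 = -24*s^2 - 30*s + 36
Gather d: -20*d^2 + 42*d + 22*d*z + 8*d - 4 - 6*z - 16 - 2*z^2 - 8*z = -20*d^2 + d*(22*z + 50) - 2*z^2 - 14*z - 20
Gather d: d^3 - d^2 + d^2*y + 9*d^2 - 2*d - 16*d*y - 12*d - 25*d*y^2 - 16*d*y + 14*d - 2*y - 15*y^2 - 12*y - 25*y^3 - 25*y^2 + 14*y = d^3 + d^2*(y + 8) + d*(-25*y^2 - 32*y) - 25*y^3 - 40*y^2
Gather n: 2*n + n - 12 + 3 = 3*n - 9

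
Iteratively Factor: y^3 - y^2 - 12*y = (y - 4)*(y^2 + 3*y) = y*(y - 4)*(y + 3)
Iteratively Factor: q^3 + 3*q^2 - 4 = (q + 2)*(q^2 + q - 2) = (q + 2)^2*(q - 1)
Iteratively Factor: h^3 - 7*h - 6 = (h - 3)*(h^2 + 3*h + 2) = (h - 3)*(h + 2)*(h + 1)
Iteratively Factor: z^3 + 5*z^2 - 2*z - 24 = (z - 2)*(z^2 + 7*z + 12) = (z - 2)*(z + 3)*(z + 4)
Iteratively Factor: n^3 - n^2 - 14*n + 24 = (n + 4)*(n^2 - 5*n + 6) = (n - 2)*(n + 4)*(n - 3)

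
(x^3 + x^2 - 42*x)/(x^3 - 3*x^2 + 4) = x*(x^2 + x - 42)/(x^3 - 3*x^2 + 4)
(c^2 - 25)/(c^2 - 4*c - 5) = (c + 5)/(c + 1)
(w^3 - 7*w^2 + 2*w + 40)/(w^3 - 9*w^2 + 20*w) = (w + 2)/w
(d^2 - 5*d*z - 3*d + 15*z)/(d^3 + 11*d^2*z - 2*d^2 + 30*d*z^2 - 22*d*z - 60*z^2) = (d^2 - 5*d*z - 3*d + 15*z)/(d^3 + 11*d^2*z - 2*d^2 + 30*d*z^2 - 22*d*z - 60*z^2)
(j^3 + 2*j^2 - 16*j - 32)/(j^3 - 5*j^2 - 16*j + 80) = (j + 2)/(j - 5)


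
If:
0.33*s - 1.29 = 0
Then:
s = 3.91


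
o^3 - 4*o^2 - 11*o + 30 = (o - 5)*(o - 2)*(o + 3)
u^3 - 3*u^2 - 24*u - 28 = (u - 7)*(u + 2)^2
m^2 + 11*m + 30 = (m + 5)*(m + 6)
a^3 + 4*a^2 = a^2*(a + 4)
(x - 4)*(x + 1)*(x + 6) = x^3 + 3*x^2 - 22*x - 24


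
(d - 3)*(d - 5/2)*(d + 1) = d^3 - 9*d^2/2 + 2*d + 15/2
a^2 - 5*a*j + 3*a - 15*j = (a + 3)*(a - 5*j)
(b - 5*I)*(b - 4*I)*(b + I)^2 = b^4 - 7*I*b^3 - 3*b^2 - 31*I*b + 20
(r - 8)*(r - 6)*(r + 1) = r^3 - 13*r^2 + 34*r + 48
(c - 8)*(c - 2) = c^2 - 10*c + 16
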